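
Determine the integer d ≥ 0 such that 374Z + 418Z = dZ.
(374, 418) = (22); d = 22

In the PID Z, (a, b) is generated by gcd(a, b). Compute gcd(418, 374) with the extended Euclidean algorithm, tracking rows (r, s, t) with s·418 + t·374 = r:
  row A: (418, 1, 0)   [1·418 + 0·374 = 418]
  row B: (374, 0, 1)   [0·418 + 1·374 = 374]
  418 = 1·374 + 44   → row C = row A − 1·row B = (44, 1, −1)   [check: 1·418 − 1·374 = 44]
  374 = 8·44 + 22   → row D = row B − 8·row C = (22, −8, 9)   [check: −8·418 + 9·374 = 22]
  44 = 2·22 + 0   → remainder 0, stop. gcd = 22 (last nonzero row D).
So gcd(374, 418) = 22, with Bézout identity −8·418 + 9·374 = 22. Containment (⊇): the Bézout identity exhibits 22 as an element of (374, 418), giving (22) ⊆ (374, 418). Containment (⊆): since 22 | 374 and 22 | 418 (374 = 22·17, 418 = 22·19), every Z-linear combination of 374 and 418 is divisible by 22, so (374, 418) ⊆ (22). Therefore (374, 418) = (22), d = 22.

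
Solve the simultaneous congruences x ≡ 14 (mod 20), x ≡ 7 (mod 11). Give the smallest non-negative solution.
x ≡ 194 (mod 220); the representative in [0, 220) is 194

The moduli 20, 11 are pairwise coprime, so by the CRT there is a unique solution mod 20·11 = 220.
Solve by successive substitution. Start with x ≡ 14 (mod 20).
  Combine with x ≡ 7 (mod 11): write x = 14 + 20·t and require 14 + 20·t ≡ 7 (mod 11), i.e. 20·t ≡ 7 − 14 ≡ 4 (mod 11). Since 20^(−1) ≡ 5 (mod 11) (20 ≡ 9 (mod 11)), t ≡ 5·4 ≡ 9 (mod 11). So x ≡ 14 + 20·9 = 194 (mod 220).
Unique solution in [0, 220): x = 194.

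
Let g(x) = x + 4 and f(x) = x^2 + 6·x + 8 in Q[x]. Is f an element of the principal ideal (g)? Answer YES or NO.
YES

In Q[x] the ideal (g) consists of all multiples of g, so f ∈ (g) iff g | f, i.e. iff the remainder of f on division by g is 0. Divide f by g (g is monic, so eliminate the leading term of the running remainder at each step):
  leading term x^2: subtract (x)·g(x) = x^2 + 4·x, leaving 2·x + 8
  leading term 2·x: subtract (2)·g(x) = 2·x + 8, leaving 0
The remainder is 0, so f(x) = g(x) · h(x) with h(x) = x + 2. Hence g | f, i.e. f ∈ (g).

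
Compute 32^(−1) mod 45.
32^(−1) ≡ 38 (mod 45)

Apply the extended Euclidean algorithm to (45, 32), tracking rows (r, s, t) with s·45 + t·32 = r. Each division r_prev = q·r_cur + r_new produces the new row as (previous row) − q·(current row):
  row A: (45, 1, 0)   [1·45 + 0·32 = 45]
  row B: (32, 0, 1)   [0·45 + 1·32 = 32]
  45 = 1·32 + 13   → row C = row A − 1·row B = (13, 1, −1)   [check: 1·45 − 1·32 = 13]
  32 = 2·13 + 6   → row D = row B − 2·row C = (6, −2, 3)   [check: −2·45 + 3·32 = 6]
  13 = 2·6 + 1   → row E = row C − 2·row D = (1, 5, −7)   [check: 5·45 − 7·32 = 1]
  6 = 6·1 + 0   → remainder 0, stop. gcd = 1 (last nonzero row E).
The gcd is 1, so 32 is invertible mod 45. The last nonzero row gives 5·45 − 7·32 = 1, so t = −7. So 32^(−1) ≡ −7 ≡ 38 (mod 45). Verify: 32 · 38 = 1216 ≡ 1 (mod 45). ✓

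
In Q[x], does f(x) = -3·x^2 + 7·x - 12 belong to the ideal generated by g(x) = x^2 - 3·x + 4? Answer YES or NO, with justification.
NO

In Q[x] the ideal (g) consists of all multiples of g, so f ∈ (g) iff g | f, i.e. iff the remainder of f on division by g is 0. Divide f by g (g is monic, so eliminate the leading term of the running remainder at each step):
  leading term -3·x^2: subtract (-3)·g(x) = -3·x^2 + 9·x - 12, leaving -2·x
The remainder r(x) = -2·x ≠ 0 (and deg r < deg g), so g ∤ f, i.e. f ∉ (g).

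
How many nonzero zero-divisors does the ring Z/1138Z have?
Z/1138Z has 569 nonzero zero-divisors

In Z/1138Z each nonzero element is either a unit (gcd with 1138 is 1) or a zero-divisor (gcd > 1). The number of units is φ(1138): factorise 1138 = 2 · 569, so φ(1138) = (2 − 1) · (569 − 1) = 1 · 568 = 568. The nonzero elements number 1138 − 1 = 1137. Hence the nonzero zero-divisors number 1137 − 568 = 569.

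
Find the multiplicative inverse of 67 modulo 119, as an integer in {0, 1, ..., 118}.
67^(−1) ≡ 16 (mod 119)

Apply the extended Euclidean algorithm to (119, 67), tracking rows (r, s, t) with s·119 + t·67 = r. Each division r_prev = q·r_cur + r_new produces the new row as (previous row) − q·(current row):
  row A: (119, 1, 0)   [1·119 + 0·67 = 119]
  row B: (67, 0, 1)   [0·119 + 1·67 = 67]
  119 = 1·67 + 52   → row C = row A − 1·row B = (52, 1, −1)   [check: 1·119 − 1·67 = 52]
  67 = 1·52 + 15   → row D = row B − 1·row C = (15, −1, 2)   [check: −1·119 + 2·67 = 15]
  52 = 3·15 + 7   → row E = row C − 3·row D = (7, 4, −7)   [check: 4·119 − 7·67 = 7]
  15 = 2·7 + 1   → row F = row D − 2·row E = (1, −9, 16)   [check: −9·119 + 16·67 = 1]
  7 = 7·1 + 0   → remainder 0, stop. gcd = 1 (last nonzero row F).
The gcd is 1, so 67 is invertible mod 119. The last nonzero row gives −9·119 + 16·67 = 1, so t = 16. So 67^(−1) ≡ 16 (mod 119). Verify: 67 · 16 = 1072 ≡ 1 (mod 119). ✓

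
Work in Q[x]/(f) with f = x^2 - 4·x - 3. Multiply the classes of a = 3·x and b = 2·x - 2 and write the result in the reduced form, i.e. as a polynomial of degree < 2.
First multiply in Q[x] without reducing: a · b = 6·x^2 - 6·x. Now divide by f(x) = x^2 - 4·x - 3, eliminating the leading term at each step:
  leading term 6·x^2: subtract (6)·f(x) = 6·x^2 - 24·x - 18, leaving 18·x + 18
The degree is now < 2, so this is the remainder. Hence a · b ≡ 18·x + 18 in Q[x]/(f).

Final answer: a · b ≡ 18·x + 18 (mod f(x))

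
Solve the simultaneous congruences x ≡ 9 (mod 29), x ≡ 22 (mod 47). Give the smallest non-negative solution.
x ≡ 821 (mod 1363); the representative in [0, 1363) is 821

The moduli 29, 47 are pairwise coprime, so by the CRT there is a unique solution mod 29·47 = 1363.
Solve by successive substitution. Start with x ≡ 9 (mod 29).
  Combine with x ≡ 22 (mod 47): write x = 9 + 29·t and require 9 + 29·t ≡ 22 (mod 47), i.e. 29·t ≡ 22 − 9 ≡ 13 (mod 47). Since 29^(−1) ≡ 13 (mod 47), t ≡ 13·13 ≡ 28 (mod 47). So x ≡ 9 + 29·28 = 821 (mod 1363).
Unique solution in [0, 1363): x = 821.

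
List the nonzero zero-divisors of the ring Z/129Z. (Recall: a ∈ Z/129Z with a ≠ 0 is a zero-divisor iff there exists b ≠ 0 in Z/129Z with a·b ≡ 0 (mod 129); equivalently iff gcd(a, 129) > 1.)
nonzero zero-divisors of Z/129Z = {3, 6, 9, 12, 15, 18, 21, 24, 27, 30, 33, 36, 39, 42, 43, 45, 48, 51, 54, 57, 60, 63, 66, 69, 72, 75, 78, 81, 84, 86, 87, 90, 93, 96, 99, 102, 105, 108, 111, 114, 117, 120, 123, 126}

An element a ∈ Z/129Z (with a ≠ 0) is a zero-divisor iff gcd(a, 129) > 1 (because a is a unit precisely when gcd(a, n) = 1, and in Z/nZ every nonzero, non-unit element is a zero-divisor). Scan a = 1, ..., 128 and keep those with gcd(a, 129) > 1:
  gcd(3, 129) = 3, gcd(6, 129) = 3, gcd(9, 129) = 3, gcd(12, 129) = 3, gcd(15, 129) = 3, gcd(18, 129) = 3, gcd(21, 129) = 3, gcd(24, 129) = 3, gcd(27, 129) = 3, gcd(30, 129) = 3, gcd(33, 129) = 3, gcd(36, 129) = 3, gcd(39, 129) = 3, gcd(42, 129) = 3, gcd(43, 129) = 43, gcd(45, 129) = 3, gcd(48, 129) = 3, gcd(51, 129) = 3, gcd(54, 129) = 3, gcd(57, 129) = 3, gcd(60, 129) = 3, gcd(63, 129) = 3, gcd(66, 129) = 3, gcd(69, 129) = 3, gcd(72, 129) = 3, gcd(75, 129) = 3, gcd(78, 129) = 3, gcd(81, 129) = 3, gcd(84, 129) = 3, gcd(86, 129) = 43, gcd(87, 129) = 3, gcd(90, 129) = 3, gcd(93, 129) = 3, gcd(96, 129) = 3, gcd(99, 129) = 3, gcd(102, 129) = 3, gcd(105, 129) = 3, gcd(108, 129) = 3, gcd(111, 129) = 3, gcd(114, 129) = 3, gcd(117, 129) = 3, gcd(120, 129) = 3, gcd(123, 129) = 3, gcd(126, 129) = 3.
All other a ∈ {1, ..., 128} have gcd(a, 129) = 1 and are units. So the nonzero zero-divisors are exactly the 44 values of a appearing in this scan.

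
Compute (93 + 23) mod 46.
Reduce the summands first: 93 ≡ 1 (mod 46), so 93 + 23 ≡ 1 + 23 (mod 46). 1 + 23 = 24; 24 = 0·46 + 24, so (93 + 23) mod 46 = 24.

Final answer: 24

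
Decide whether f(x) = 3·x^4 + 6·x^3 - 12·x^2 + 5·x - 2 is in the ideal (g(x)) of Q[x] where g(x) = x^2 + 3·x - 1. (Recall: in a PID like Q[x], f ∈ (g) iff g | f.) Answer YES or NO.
In Q[x] the ideal (g) consists of all multiples of g, so f ∈ (g) iff g | f, i.e. iff the remainder of f on division by g is 0. Divide f by g (g is monic, so eliminate the leading term of the running remainder at each step):
  leading term 3·x^4: subtract (3·x^2)·g(x) = 3·x^4 + 9·x^3 - 3·x^2, leaving -3·x^3 - 9·x^2 + 5·x - 2
  leading term -3·x^3: subtract (-3·x)·g(x) = -3·x^3 - 9·x^2 + 3·x, leaving 2·x - 2
The remainder r(x) = 2·x - 2 ≠ 0 (and deg r < deg g), so g ∤ f, i.e. f ∉ (g).

Final answer: NO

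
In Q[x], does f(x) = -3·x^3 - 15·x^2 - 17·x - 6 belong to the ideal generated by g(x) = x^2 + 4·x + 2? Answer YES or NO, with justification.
NO

In Q[x] the ideal (g) consists of all multiples of g, so f ∈ (g) iff g | f, i.e. iff the remainder of f on division by g is 0. Divide f by g (g is monic, so eliminate the leading term of the running remainder at each step):
  leading term -3·x^3: subtract (-3·x)·g(x) = -3·x^3 - 12·x^2 - 6·x, leaving -3·x^2 - 11·x - 6
  leading term -3·x^2: subtract (-3)·g(x) = -3·x^2 - 12·x - 6, leaving x
The remainder r(x) = x ≠ 0 (and deg r < deg g), so g ∤ f, i.e. f ∉ (g).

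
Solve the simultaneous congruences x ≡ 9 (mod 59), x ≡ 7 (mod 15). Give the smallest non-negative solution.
The moduli 59, 15 are pairwise coprime, so by the CRT there is a unique solution mod 59·15 = 885.
Solve by successive substitution. Start with x ≡ 9 (mod 59).
  Combine with x ≡ 7 (mod 15): write x = 9 + 59·t and require 9 + 59·t ≡ 7 (mod 15), i.e. 59·t ≡ 7 − 9 ≡ 13 (mod 15). Since 59^(−1) ≡ 14 (mod 15) (59 ≡ 14 (mod 15)), t ≡ 14·13 ≡ 2 (mod 15). So x ≡ 9 + 59·2 = 127 (mod 885).
Unique solution in [0, 885): x = 127.

Final answer: x ≡ 127 (mod 885); the representative in [0, 885) is 127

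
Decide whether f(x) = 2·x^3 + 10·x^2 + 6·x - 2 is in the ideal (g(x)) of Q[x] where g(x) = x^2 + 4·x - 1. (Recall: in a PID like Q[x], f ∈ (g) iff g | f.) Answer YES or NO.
In Q[x] the ideal (g) consists of all multiples of g, so f ∈ (g) iff g | f, i.e. iff the remainder of f on division by g is 0. Divide f by g (g is monic, so eliminate the leading term of the running remainder at each step):
  leading term 2·x^3: subtract (2·x)·g(x) = 2·x^3 + 8·x^2 - 2·x, leaving 2·x^2 + 8·x - 2
  leading term 2·x^2: subtract (2)·g(x) = 2·x^2 + 8·x - 2, leaving 0
The remainder is 0, so f(x) = g(x) · h(x) with h(x) = 2·x + 2. Hence g | f, i.e. f ∈ (g).

Final answer: YES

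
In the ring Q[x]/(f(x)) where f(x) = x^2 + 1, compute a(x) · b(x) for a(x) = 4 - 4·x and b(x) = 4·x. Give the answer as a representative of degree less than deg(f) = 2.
a · b ≡ 16·x + 16 (mod f(x))

First multiply in Q[x] without reducing: a · b = -16·x^2 + 16·x. Now divide by f(x) = x^2 + 1, eliminating the leading term at each step:
  leading term -16·x^2: subtract (-16)·f(x) = -16·x^2 - 16, leaving 16·x + 16
The degree is now < 2, so this is the remainder. Hence a · b ≡ 16·x + 16 in Q[x]/(f).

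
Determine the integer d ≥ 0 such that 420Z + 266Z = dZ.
In the PID Z, (a, b) is generated by gcd(a, b). Compute gcd(420, 266) with the extended Euclidean algorithm, tracking rows (r, s, t) with s·420 + t·266 = r:
  row A: (420, 1, 0)   [1·420 + 0·266 = 420]
  row B: (266, 0, 1)   [0·420 + 1·266 = 266]
  420 = 1·266 + 154   → row C = row A − 1·row B = (154, 1, −1)   [check: 1·420 − 1·266 = 154]
  266 = 1·154 + 112   → row D = row B − 1·row C = (112, −1, 2)   [check: −1·420 + 2·266 = 112]
  154 = 1·112 + 42   → row E = row C − 1·row D = (42, 2, −3)   [check: 2·420 − 3·266 = 42]
  112 = 2·42 + 28   → row F = row D − 2·row E = (28, −5, 8)   [check: −5·420 + 8·266 = 28]
  42 = 1·28 + 14   → row G = row E − 1·row F = (14, 7, −11)   [check: 7·420 − 11·266 = 14]
  28 = 2·14 + 0   → remainder 0, stop. gcd = 14 (last nonzero row G).
So gcd(420, 266) = 14, with Bézout identity 7·420 − 11·266 = 14. Containment (⊇): the Bézout identity exhibits 14 as an element of (420, 266), giving (14) ⊆ (420, 266). Containment (⊆): since 14 | 420 and 14 | 266 (420 = 14·30, 266 = 14·19), every Z-linear combination of 420 and 266 is divisible by 14, so (420, 266) ⊆ (14). Therefore (420, 266) = (14), d = 14.

Final answer: (420, 266) = (14); d = 14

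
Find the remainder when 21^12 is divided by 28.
21

Use repeated squaring. Binary(12) = 1100. Walk through the bits of the exponent 12 left-to-right: at each bit after the leading one, square the running value, then multiply by 21 if the bit is 1 (always reducing mod 28):
  bit 1 = 1 (leading): start with 21.
  bit 2 = 1: square 21^2 = 441 ≡ 21; bit is 1, so multiply 21·21 = 441 ≡ 21 (mod 28).
  bit 3 = 0: square 21^2 = 441 ≡ 21 (mod 28).
  bit 4 = 0: square 21^2 = 441 ≡ 21 (mod 28).
Final value: 21^12 ≡ 21 (mod 28).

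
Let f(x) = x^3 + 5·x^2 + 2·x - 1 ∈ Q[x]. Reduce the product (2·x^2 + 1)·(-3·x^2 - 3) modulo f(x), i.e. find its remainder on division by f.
First multiply in Q[x] without reducing: a · b = -6·x^4 - 9·x^2 - 3. Now divide by f(x) = x^3 + 5·x^2 + 2·x - 1, eliminating the leading term at each step:
  leading term -6·x^4: subtract (-6·x)·f(x) = -6·x^4 - 30·x^3 - 12·x^2 + 6·x, leaving 30·x^3 + 3·x^2 - 6·x - 3
  leading term 30·x^3: subtract (30)·f(x) = 30·x^3 + 150·x^2 + 60·x - 30, leaving -147·x^2 - 66·x + 27
The degree is now < 3, so this is the remainder. Hence a · b ≡ -147·x^2 - 66·x + 27 in Q[x]/(f).

Final answer: a · b ≡ -147·x^2 - 66·x + 27 (mod f(x))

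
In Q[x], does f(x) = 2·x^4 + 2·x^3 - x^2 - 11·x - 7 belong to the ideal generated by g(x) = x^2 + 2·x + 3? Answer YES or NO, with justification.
In Q[x] the ideal (g) consists of all multiples of g, so f ∈ (g) iff g | f, i.e. iff the remainder of f on division by g is 0. Divide f by g (g is monic, so eliminate the leading term of the running remainder at each step):
  leading term 2·x^4: subtract (2·x^2)·g(x) = 2·x^4 + 4·x^3 + 6·x^2, leaving -2·x^3 - 7·x^2 - 11·x - 7
  leading term -2·x^3: subtract (-2·x)·g(x) = -2·x^3 - 4·x^2 - 6·x, leaving -3·x^2 - 5·x - 7
  leading term -3·x^2: subtract (-3)·g(x) = -3·x^2 - 6·x - 9, leaving x + 2
The remainder r(x) = x + 2 ≠ 0 (and deg r < deg g), so g ∤ f, i.e. f ∉ (g).

Final answer: NO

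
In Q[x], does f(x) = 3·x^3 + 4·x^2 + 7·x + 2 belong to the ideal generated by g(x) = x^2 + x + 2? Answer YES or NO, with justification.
YES

In Q[x] the ideal (g) consists of all multiples of g, so f ∈ (g) iff g | f, i.e. iff the remainder of f on division by g is 0. Divide f by g (g is monic, so eliminate the leading term of the running remainder at each step):
  leading term 3·x^3: subtract (3·x)·g(x) = 3·x^3 + 3·x^2 + 6·x, leaving x^2 + x + 2
  leading term x^2: subtract (1)·g(x) = x^2 + x + 2, leaving 0
The remainder is 0, so f(x) = g(x) · h(x) with h(x) = 3·x + 1. Hence g | f, i.e. f ∈ (g).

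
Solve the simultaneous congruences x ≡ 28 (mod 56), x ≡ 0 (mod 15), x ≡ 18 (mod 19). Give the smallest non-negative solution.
The moduli 56, 15, 19 are pairwise coprime, so by the CRT there is a unique solution mod 56·15·19 = 15960.
Solve by successive substitution. Start with x ≡ 28 (mod 56).
  Combine with x ≡ 0 (mod 15): write x = 28 + 56·t and require 28 + 56·t ≡ 0 (mod 15), i.e. 56·t ≡ 0 − 28 ≡ 2 (mod 15). Since 56^(−1) ≡ 11 (mod 15) (56 ≡ 11 (mod 15)), t ≡ 11·2 ≡ 7 (mod 15). So x ≡ 28 + 56·7 = 420 (mod 840).
  Combine with x ≡ 18 (mod 19): write x = 420 + 840·t and require 420 + 840·t ≡ 18 (mod 19), i.e. 840·t ≡ 18 − 420 ≡ 16 (mod 19). Since 840^(−1) ≡ 5 (mod 19) (840 ≡ 4 (mod 19)), t ≡ 5·16 ≡ 4 (mod 19). So x ≡ 420 + 840·4 = 3780 (mod 15960).
Unique solution in [0, 15960): x = 3780.

Final answer: x ≡ 3780 (mod 15960); the representative in [0, 15960) is 3780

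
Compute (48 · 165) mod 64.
48

Reduce the factors first: 165 ≡ 37 (mod 64), so 48 · 165 ≡ 48 · 37 (mod 64). 48 · 37 = 1776. Dividing by 64: 1776 = 27·64 + 48. So (48 · 165) mod 64 = 48.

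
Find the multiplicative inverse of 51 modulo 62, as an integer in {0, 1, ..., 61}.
51^(−1) ≡ 45 (mod 62)

Apply the extended Euclidean algorithm to (62, 51), tracking rows (r, s, t) with s·62 + t·51 = r. Each division r_prev = q·r_cur + r_new produces the new row as (previous row) − q·(current row):
  row A: (62, 1, 0)   [1·62 + 0·51 = 62]
  row B: (51, 0, 1)   [0·62 + 1·51 = 51]
  62 = 1·51 + 11   → row C = row A − 1·row B = (11, 1, −1)   [check: 1·62 − 1·51 = 11]
  51 = 4·11 + 7   → row D = row B − 4·row C = (7, −4, 5)   [check: −4·62 + 5·51 = 7]
  11 = 1·7 + 4   → row E = row C − 1·row D = (4, 5, −6)   [check: 5·62 − 6·51 = 4]
  7 = 1·4 + 3   → row F = row D − 1·row E = (3, −9, 11)   [check: −9·62 + 11·51 = 3]
  4 = 1·3 + 1   → row G = row E − 1·row F = (1, 14, −17)   [check: 14·62 − 17·51 = 1]
  3 = 3·1 + 0   → remainder 0, stop. gcd = 1 (last nonzero row G).
The gcd is 1, so 51 is invertible mod 62. The last nonzero row gives 14·62 − 17·51 = 1, so t = −17. So 51^(−1) ≡ −17 ≡ 45 (mod 62). Verify: 51 · 45 = 2295 ≡ 1 (mod 62). ✓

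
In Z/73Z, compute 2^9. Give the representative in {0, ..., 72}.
1

Use repeated squaring. Binary(9) = 1001. Walk through the bits of the exponent 9 left-to-right: at each bit after the leading one, square the running value, then multiply by 2 if the bit is 1 (always reducing mod 73):
  bit 1 = 1 (leading): start with 2.
  bit 2 = 0: square 2^2 = 4 (mod 73).
  bit 3 = 0: square 4^2 = 16 (mod 73).
  bit 4 = 1: square 16^2 = 256 ≡ 37; bit is 1, so multiply 37·2 = 74 ≡ 1 (mod 73).
Final value: 2^9 ≡ 1 (mod 73).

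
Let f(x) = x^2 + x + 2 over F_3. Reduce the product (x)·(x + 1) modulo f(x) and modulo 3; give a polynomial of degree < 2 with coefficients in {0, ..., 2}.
a · b ≡ 1 (mod f(x))

Multiply as integer polynomials: a · b = x^2 + x. Reducing coefficients mod 3: a · b ≡ x^2 + x. Now divide by f(x) = x^2 + x + 2 in F_3[x], eliminating the leading term at each step:
  leading term x^2: subtract (1)·f(x) = x^2 + x + 2, leaving 1 (coefficients mod 3)
The degree is now < 2, so this is the remainder. Hence a · b ≡ 1 in F_3[x]/(f).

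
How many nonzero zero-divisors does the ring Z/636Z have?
Z/636Z has 427 nonzero zero-divisors

In Z/636Z each nonzero element is either a unit (gcd with 636 is 1) or a zero-divisor (gcd > 1). The number of units is φ(636): factorise 636 = 2^2 · 3 · 53, so φ(636) = (2^2 − 2^1) · (3 − 1) · (53 − 1) = 2 · 2 · 52 = 208. The nonzero elements number 636 − 1 = 635. Hence the nonzero zero-divisors number 635 − 208 = 427.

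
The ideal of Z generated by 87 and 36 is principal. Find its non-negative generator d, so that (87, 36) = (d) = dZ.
In the PID Z, (a, b) is generated by gcd(a, b). Compute gcd(87, 36) with the extended Euclidean algorithm, tracking rows (r, s, t) with s·87 + t·36 = r:
  row A: (87, 1, 0)   [1·87 + 0·36 = 87]
  row B: (36, 0, 1)   [0·87 + 1·36 = 36]
  87 = 2·36 + 15   → row C = row A − 2·row B = (15, 1, −2)   [check: 1·87 − 2·36 = 15]
  36 = 2·15 + 6   → row D = row B − 2·row C = (6, −2, 5)   [check: −2·87 + 5·36 = 6]
  15 = 2·6 + 3   → row E = row C − 2·row D = (3, 5, −12)   [check: 5·87 − 12·36 = 3]
  6 = 2·3 + 0   → remainder 0, stop. gcd = 3 (last nonzero row E).
So gcd(87, 36) = 3, with Bézout identity 5·87 − 12·36 = 3. Containment (⊇): the Bézout identity exhibits 3 as an element of (87, 36), giving (3) ⊆ (87, 36). Containment (⊆): since 3 | 87 and 3 | 36 (87 = 3·29, 36 = 3·12), every Z-linear combination of 87 and 36 is divisible by 3, so (87, 36) ⊆ (3). Therefore (87, 36) = (3), d = 3.

Final answer: (87, 36) = (3); d = 3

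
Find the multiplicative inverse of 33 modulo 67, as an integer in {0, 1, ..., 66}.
33^(−1) ≡ 65 (mod 67)

Apply the extended Euclidean algorithm to (67, 33), tracking rows (r, s, t) with s·67 + t·33 = r. Each division r_prev = q·r_cur + r_new produces the new row as (previous row) − q·(current row):
  row A: (67, 1, 0)   [1·67 + 0·33 = 67]
  row B: (33, 0, 1)   [0·67 + 1·33 = 33]
  67 = 2·33 + 1   → row C = row A − 2·row B = (1, 1, −2)   [check: 1·67 − 2·33 = 1]
  33 = 33·1 + 0   → remainder 0, stop. gcd = 1 (last nonzero row C).
The gcd is 1, so 33 is invertible mod 67. The last nonzero row gives 1·67 − 2·33 = 1, so t = −2. So 33^(−1) ≡ −2 ≡ 65 (mod 67). Verify: 33 · 65 = 2145 ≡ 1 (mod 67). ✓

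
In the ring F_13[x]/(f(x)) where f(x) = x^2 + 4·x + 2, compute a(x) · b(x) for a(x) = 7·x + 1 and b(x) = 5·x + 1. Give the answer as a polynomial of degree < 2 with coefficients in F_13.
Multiply as integer polynomials: a · b = 35·x^2 + 12·x + 1. Reducing coefficients mod 13: a · b ≡ 9·x^2 + 12·x + 1. Now divide by f(x) = x^2 + 4·x + 2 in F_13[x], eliminating the leading term at each step:
  leading term 9·x^2: subtract (9)·f(x) = 9·x^2 + 10·x + 5, leaving 2·x + 9 (coefficients mod 13)
The degree is now < 2, so this is the remainder. Hence a · b ≡ 2·x + 9 in F_13[x]/(f).

Final answer: a · b ≡ 2·x + 9 (mod f(x))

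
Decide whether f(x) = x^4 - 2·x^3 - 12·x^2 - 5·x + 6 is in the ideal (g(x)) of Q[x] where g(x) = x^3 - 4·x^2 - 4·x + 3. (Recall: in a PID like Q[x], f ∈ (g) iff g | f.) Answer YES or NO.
In Q[x] the ideal (g) consists of all multiples of g, so f ∈ (g) iff g | f, i.e. iff the remainder of f on division by g is 0. Divide f by g (g is monic, so eliminate the leading term of the running remainder at each step):
  leading term x^4: subtract (x)·g(x) = x^4 - 4·x^3 - 4·x^2 + 3·x, leaving 2·x^3 - 8·x^2 - 8·x + 6
  leading term 2·x^3: subtract (2)·g(x) = 2·x^3 - 8·x^2 - 8·x + 6, leaving 0
The remainder is 0, so f(x) = g(x) · h(x) with h(x) = x + 2. Hence g | f, i.e. f ∈ (g).

Final answer: YES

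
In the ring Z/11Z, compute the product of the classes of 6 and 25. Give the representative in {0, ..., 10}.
Reduce the factors first: 25 ≡ 3 (mod 11), so 6 · 25 ≡ 6 · 3 (mod 11). 6 · 3 = 18. Dividing by 11: 18 = 1·11 + 7. So (6 · 25) mod 11 = 7.

Final answer: 7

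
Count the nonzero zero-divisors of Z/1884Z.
Z/1884Z has 1259 nonzero zero-divisors

In Z/1884Z each nonzero element is either a unit (gcd with 1884 is 1) or a zero-divisor (gcd > 1). The number of units is φ(1884): factorise 1884 = 2^2 · 3 · 157, so φ(1884) = (2^2 − 2^1) · (3 − 1) · (157 − 1) = 2 · 2 · 156 = 624. The nonzero elements number 1884 − 1 = 1883. Hence the nonzero zero-divisors number 1883 − 624 = 1259.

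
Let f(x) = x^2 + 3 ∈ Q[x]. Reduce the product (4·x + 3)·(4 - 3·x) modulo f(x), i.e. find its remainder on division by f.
First multiply in Q[x] without reducing: a · b = -12·x^2 + 7·x + 12. Now divide by f(x) = x^2 + 3, eliminating the leading term at each step:
  leading term -12·x^2: subtract (-12)·f(x) = -12·x^2 - 36, leaving 7·x + 48
The degree is now < 2, so this is the remainder. Hence a · b ≡ 7·x + 48 in Q[x]/(f).

Final answer: a · b ≡ 7·x + 48 (mod f(x))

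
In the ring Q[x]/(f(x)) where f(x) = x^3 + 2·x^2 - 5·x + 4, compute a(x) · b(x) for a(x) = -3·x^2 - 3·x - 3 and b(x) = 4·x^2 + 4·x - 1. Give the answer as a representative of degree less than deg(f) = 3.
a · b ≡ -81·x^2 + 39·x + 3 (mod f(x))

First multiply in Q[x] without reducing: a · b = -12·x^4 - 24·x^3 - 21·x^2 - 9·x + 3. Now divide by f(x) = x^3 + 2·x^2 - 5·x + 4, eliminating the leading term at each step:
  leading term -12·x^4: subtract (-12·x)·f(x) = -12·x^4 - 24·x^3 + 60·x^2 - 48·x, leaving -81·x^2 + 39·x + 3
The degree is now < 3, so this is the remainder. Hence a · b ≡ -81·x^2 + 39·x + 3 in Q[x]/(f).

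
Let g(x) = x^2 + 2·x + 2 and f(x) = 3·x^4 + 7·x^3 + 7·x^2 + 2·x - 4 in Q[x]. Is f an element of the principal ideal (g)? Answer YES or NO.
NO

In Q[x] the ideal (g) consists of all multiples of g, so f ∈ (g) iff g | f, i.e. iff the remainder of f on division by g is 0. Divide f by g (g is monic, so eliminate the leading term of the running remainder at each step):
  leading term 3·x^4: subtract (3·x^2)·g(x) = 3·x^4 + 6·x^3 + 6·x^2, leaving x^3 + x^2 + 2·x - 4
  leading term x^3: subtract (x)·g(x) = x^3 + 2·x^2 + 2·x, leaving -x^2 - 4
  leading term -x^2: subtract (-1)·g(x) = -x^2 - 2·x - 2, leaving 2·x - 2
The remainder r(x) = 2·x - 2 ≠ 0 (and deg r < deg g), so g ∤ f, i.e. f ∉ (g).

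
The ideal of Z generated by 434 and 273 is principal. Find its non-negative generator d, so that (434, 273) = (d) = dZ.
(434, 273) = (7); d = 7

In the PID Z, (a, b) is generated by gcd(a, b). Compute gcd(434, 273) with the extended Euclidean algorithm, tracking rows (r, s, t) with s·434 + t·273 = r:
  row A: (434, 1, 0)   [1·434 + 0·273 = 434]
  row B: (273, 0, 1)   [0·434 + 1·273 = 273]
  434 = 1·273 + 161   → row C = row A − 1·row B = (161, 1, −1)   [check: 1·434 − 1·273 = 161]
  273 = 1·161 + 112   → row D = row B − 1·row C = (112, −1, 2)   [check: −1·434 + 2·273 = 112]
  161 = 1·112 + 49   → row E = row C − 1·row D = (49, 2, −3)   [check: 2·434 − 3·273 = 49]
  112 = 2·49 + 14   → row F = row D − 2·row E = (14, −5, 8)   [check: −5·434 + 8·273 = 14]
  49 = 3·14 + 7   → row G = row E − 3·row F = (7, 17, −27)   [check: 17·434 − 27·273 = 7]
  14 = 2·7 + 0   → remainder 0, stop. gcd = 7 (last nonzero row G).
So gcd(434, 273) = 7, with Bézout identity 17·434 − 27·273 = 7. Containment (⊇): the Bézout identity exhibits 7 as an element of (434, 273), giving (7) ⊆ (434, 273). Containment (⊆): since 7 | 434 and 7 | 273 (434 = 7·62, 273 = 7·39), every Z-linear combination of 434 and 273 is divisible by 7, so (434, 273) ⊆ (7). Therefore (434, 273) = (7), d = 7.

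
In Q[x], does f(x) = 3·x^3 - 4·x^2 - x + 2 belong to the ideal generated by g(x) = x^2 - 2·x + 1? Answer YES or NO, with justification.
YES

In Q[x] the ideal (g) consists of all multiples of g, so f ∈ (g) iff g | f, i.e. iff the remainder of f on division by g is 0. Divide f by g (g is monic, so eliminate the leading term of the running remainder at each step):
  leading term 3·x^3: subtract (3·x)·g(x) = 3·x^3 - 6·x^2 + 3·x, leaving 2·x^2 - 4·x + 2
  leading term 2·x^2: subtract (2)·g(x) = 2·x^2 - 4·x + 2, leaving 0
The remainder is 0, so f(x) = g(x) · h(x) with h(x) = 3·x + 2. Hence g | f, i.e. f ∈ (g).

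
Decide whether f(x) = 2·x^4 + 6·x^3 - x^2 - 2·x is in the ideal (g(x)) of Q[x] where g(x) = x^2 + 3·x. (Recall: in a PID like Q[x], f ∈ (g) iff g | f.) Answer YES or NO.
In Q[x] the ideal (g) consists of all multiples of g, so f ∈ (g) iff g | f, i.e. iff the remainder of f on division by g is 0. Divide f by g (g is monic, so eliminate the leading term of the running remainder at each step):
  leading term 2·x^4: subtract (2·x^2)·g(x) = 2·x^4 + 6·x^3, leaving -x^2 - 2·x
  leading term -x^2: subtract (-1)·g(x) = -x^2 - 3·x, leaving x
The remainder r(x) = x ≠ 0 (and deg r < deg g), so g ∤ f, i.e. f ∉ (g).

Final answer: NO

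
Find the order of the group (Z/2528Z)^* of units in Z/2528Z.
(Z/2528Z)^* consists of the classes a with gcd(a, 2528) = 1, so its order is φ(2528). φ is multiplicative, with φ(p^e) = p^e − p^(e−1). Factorise 2528 = 2^5 · 79. Then
  φ(2528) = (2^5 − 2^4) · (79 − 1) = 16 · 78 = 1248.
Thus |(Z/2528Z)^*| = 1248.

Final answer: |(Z/2528Z)^*| = 1248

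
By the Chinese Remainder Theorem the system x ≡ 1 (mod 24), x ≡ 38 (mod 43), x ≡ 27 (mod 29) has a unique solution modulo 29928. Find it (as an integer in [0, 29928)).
x ≡ 29665 (mod 29928); the representative in [0, 29928) is 29665

The moduli 24, 43, 29 are pairwise coprime, so by the CRT there is a unique solution mod 24·43·29 = 29928.
Solve by successive substitution. Start with x ≡ 1 (mod 24).
  Combine with x ≡ 38 (mod 43): write x = 1 + 24·t and require 1 + 24·t ≡ 38 (mod 43), i.e. 24·t ≡ 38 − 1 ≡ 37 (mod 43). Since 24^(−1) ≡ 9 (mod 43), t ≡ 9·37 ≡ 32 (mod 43). So x ≡ 1 + 24·32 = 769 (mod 1032).
  Combine with x ≡ 27 (mod 29): write x = 769 + 1032·t and require 769 + 1032·t ≡ 27 (mod 29), i.e. 1032·t ≡ 27 − 769 ≡ 12 (mod 29). Since 1032^(−1) ≡ 12 (mod 29) (1032 ≡ 17 (mod 29)), t ≡ 12·12 ≡ 28 (mod 29). So x ≡ 769 + 1032·28 = 29665 (mod 29928).
Unique solution in [0, 29928): x = 29665.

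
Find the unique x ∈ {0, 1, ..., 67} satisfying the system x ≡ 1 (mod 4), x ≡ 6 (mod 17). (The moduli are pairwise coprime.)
The moduli 4, 17 are pairwise coprime, so by the CRT there is a unique solution mod 4·17 = 68.
Solve by successive substitution. Start with x ≡ 1 (mod 4).
  Combine with x ≡ 6 (mod 17): write x = 1 + 4·t and require 1 + 4·t ≡ 6 (mod 17), i.e. 4·t ≡ 6 − 1 ≡ 5 (mod 17). Since 4^(−1) ≡ 13 (mod 17), t ≡ 13·5 ≡ 14 (mod 17). So x ≡ 1 + 4·14 = 57 (mod 68).
Unique solution in [0, 68): x = 57.

Final answer: x ≡ 57 (mod 68); the representative in [0, 68) is 57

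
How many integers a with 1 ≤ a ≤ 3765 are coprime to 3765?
2000

The number of a ∈ {1, ..., 3765} with gcd(a, 3765) = 1 is by definition Euler's totient φ(3765). φ is multiplicative, with φ(p^e) = p^e − p^(e−1). Factorise 3765 = 3 · 5 · 251. Then
  φ(3765) = (3 − 1) · (5 − 1) · (251 − 1) = 2 · 4 · 250 = 2000.
So there are 2000 such integers.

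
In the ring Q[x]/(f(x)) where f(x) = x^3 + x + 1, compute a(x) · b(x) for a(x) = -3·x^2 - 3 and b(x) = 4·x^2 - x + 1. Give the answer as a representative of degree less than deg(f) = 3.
a · b ≡ -3·x^2 + 12·x - 6 (mod f(x))

First multiply in Q[x] without reducing: a · b = -12·x^4 + 3·x^3 - 15·x^2 + 3·x - 3. Now divide by f(x) = x^3 + x + 1, eliminating the leading term at each step:
  leading term -12·x^4: subtract (-12·x)·f(x) = -12·x^4 - 12·x^2 - 12·x, leaving 3·x^3 - 3·x^2 + 15·x - 3
  leading term 3·x^3: subtract (3)·f(x) = 3·x^3 + 3·x + 3, leaving -3·x^2 + 12·x - 6
The degree is now < 3, so this is the remainder. Hence a · b ≡ -3·x^2 + 12·x - 6 in Q[x]/(f).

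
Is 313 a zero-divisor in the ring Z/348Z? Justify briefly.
NO

gcd(313, 348) = 1, so 313 is a unit in Z/348Z (it has a multiplicative inverse). A unit cannot be a zero-divisor: if 313·b ≡ 0 then multiplying both sides by 313^(−1) gives b ≡ 0. So 313 is not a zero-divisor.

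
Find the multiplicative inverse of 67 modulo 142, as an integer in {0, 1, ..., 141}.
Apply the extended Euclidean algorithm to (142, 67), tracking rows (r, s, t) with s·142 + t·67 = r. Each division r_prev = q·r_cur + r_new produces the new row as (previous row) − q·(current row):
  row A: (142, 1, 0)   [1·142 + 0·67 = 142]
  row B: (67, 0, 1)   [0·142 + 1·67 = 67]
  142 = 2·67 + 8   → row C = row A − 2·row B = (8, 1, −2)   [check: 1·142 − 2·67 = 8]
  67 = 8·8 + 3   → row D = row B − 8·row C = (3, −8, 17)   [check: −8·142 + 17·67 = 3]
  8 = 2·3 + 2   → row E = row C − 2·row D = (2, 17, −36)   [check: 17·142 − 36·67 = 2]
  3 = 1·2 + 1   → row F = row D − 1·row E = (1, −25, 53)   [check: −25·142 + 53·67 = 1]
  2 = 2·1 + 0   → remainder 0, stop. gcd = 1 (last nonzero row F).
The gcd is 1, so 67 is invertible mod 142. The last nonzero row gives −25·142 + 53·67 = 1, so t = 53. So 67^(−1) ≡ 53 (mod 142). Verify: 67 · 53 = 3551 ≡ 1 (mod 142). ✓

Final answer: 67^(−1) ≡ 53 (mod 142)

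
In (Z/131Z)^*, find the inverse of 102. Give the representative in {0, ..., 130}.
Apply the extended Euclidean algorithm to (131, 102), tracking rows (r, s, t) with s·131 + t·102 = r. Each division r_prev = q·r_cur + r_new produces the new row as (previous row) − q·(current row):
  row A: (131, 1, 0)   [1·131 + 0·102 = 131]
  row B: (102, 0, 1)   [0·131 + 1·102 = 102]
  131 = 1·102 + 29   → row C = row A − 1·row B = (29, 1, −1)   [check: 1·131 − 1·102 = 29]
  102 = 3·29 + 15   → row D = row B − 3·row C = (15, −3, 4)   [check: −3·131 + 4·102 = 15]
  29 = 1·15 + 14   → row E = row C − 1·row D = (14, 4, −5)   [check: 4·131 − 5·102 = 14]
  15 = 1·14 + 1   → row F = row D − 1·row E = (1, −7, 9)   [check: −7·131 + 9·102 = 1]
  14 = 14·1 + 0   → remainder 0, stop. gcd = 1 (last nonzero row F).
The gcd is 1, so 102 is invertible mod 131. The last nonzero row gives −7·131 + 9·102 = 1, so t = 9. So 102^(−1) ≡ 9 (mod 131). Verify: 102 · 9 = 918 ≡ 1 (mod 131). ✓

Final answer: 102^(−1) ≡ 9 (mod 131)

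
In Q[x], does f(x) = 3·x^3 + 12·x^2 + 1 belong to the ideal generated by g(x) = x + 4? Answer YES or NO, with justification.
In Q[x] the ideal (g) consists of all multiples of g, so f ∈ (g) iff g | f, i.e. iff the remainder of f on division by g is 0. Divide f by g (g is monic, so eliminate the leading term of the running remainder at each step):
  leading term 3·x^3: subtract (3·x^2)·g(x) = 3·x^3 + 12·x^2, leaving 1
The remainder r(x) = 1 ≠ 0 (and deg r < deg g), so g ∤ f, i.e. f ∉ (g).

Final answer: NO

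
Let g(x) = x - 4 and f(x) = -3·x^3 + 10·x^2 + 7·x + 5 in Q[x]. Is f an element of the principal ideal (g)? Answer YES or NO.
In Q[x] the ideal (g) consists of all multiples of g, so f ∈ (g) iff g | f, i.e. iff the remainder of f on division by g is 0. Divide f by g (g is monic, so eliminate the leading term of the running remainder at each step):
  leading term -3·x^3: subtract (-3·x^2)·g(x) = -3·x^3 + 12·x^2, leaving -2·x^2 + 7·x + 5
  leading term -2·x^2: subtract (-2·x)·g(x) = -2·x^2 + 8·x, leaving 5 - x
  leading term -x: subtract (-1)·g(x) = 4 - x, leaving 1
The remainder r(x) = 1 ≠ 0 (and deg r < deg g), so g ∤ f, i.e. f ∉ (g).

Final answer: NO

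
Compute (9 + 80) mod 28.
Reduce the summands first: 80 ≡ 24 (mod 28), so 9 + 80 ≡ 9 + 24 (mod 28). 9 + 24 = 33; 33 = 1·28 + 5, so (9 + 80) mod 28 = 5.

Final answer: 5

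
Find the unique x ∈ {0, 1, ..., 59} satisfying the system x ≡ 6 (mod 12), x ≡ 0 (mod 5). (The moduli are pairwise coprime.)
x ≡ 30 (mod 60); the representative in [0, 60) is 30

The moduli 12, 5 are pairwise coprime, so by the CRT there is a unique solution mod 12·5 = 60.
Solve by successive substitution. Start with x ≡ 6 (mod 12).
  Combine with x ≡ 0 (mod 5): write x = 6 + 12·t and require 6 + 12·t ≡ 0 (mod 5), i.e. 12·t ≡ 0 − 6 ≡ 4 (mod 5). Since 12^(−1) ≡ 3 (mod 5) (12 ≡ 2 (mod 5)), t ≡ 3·4 ≡ 2 (mod 5). So x ≡ 6 + 12·2 = 30 (mod 60).
Unique solution in [0, 60): x = 30.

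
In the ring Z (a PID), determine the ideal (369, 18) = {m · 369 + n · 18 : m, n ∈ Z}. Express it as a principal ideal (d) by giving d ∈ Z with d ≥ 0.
In the PID Z, (a, b) is generated by gcd(a, b). Compute gcd(369, 18) with the extended Euclidean algorithm, tracking rows (r, s, t) with s·369 + t·18 = r:
  row A: (369, 1, 0)   [1·369 + 0·18 = 369]
  row B: (18, 0, 1)   [0·369 + 1·18 = 18]
  369 = 20·18 + 9   → row C = row A − 20·row B = (9, 1, −20)   [check: 1·369 − 20·18 = 9]
  18 = 2·9 + 0   → remainder 0, stop. gcd = 9 (last nonzero row C).
So gcd(369, 18) = 9, with Bézout identity 1·369 − 20·18 = 9. Containment (⊇): the Bézout identity exhibits 9 as an element of (369, 18), giving (9) ⊆ (369, 18). Containment (⊆): since 9 | 369 and 9 | 18 (369 = 9·41, 18 = 9·2), every Z-linear combination of 369 and 18 is divisible by 9, so (369, 18) ⊆ (9). Therefore (369, 18) = (9), d = 9.

Final answer: (369, 18) = (9); d = 9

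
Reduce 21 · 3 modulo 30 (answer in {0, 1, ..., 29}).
Both factors are already reduced mod 30. 21 · 3 = 63. Dividing by 30: 63 = 2·30 + 3. So (21 · 3) mod 30 = 3.

Final answer: 3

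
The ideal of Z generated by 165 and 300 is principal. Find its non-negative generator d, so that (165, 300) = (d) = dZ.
(165, 300) = (15); d = 15

In the PID Z, (a, b) is generated by gcd(a, b). Compute gcd(300, 165) with the extended Euclidean algorithm, tracking rows (r, s, t) with s·300 + t·165 = r:
  row A: (300, 1, 0)   [1·300 + 0·165 = 300]
  row B: (165, 0, 1)   [0·300 + 1·165 = 165]
  300 = 1·165 + 135   → row C = row A − 1·row B = (135, 1, −1)   [check: 1·300 − 1·165 = 135]
  165 = 1·135 + 30   → row D = row B − 1·row C = (30, −1, 2)   [check: −1·300 + 2·165 = 30]
  135 = 4·30 + 15   → row E = row C − 4·row D = (15, 5, −9)   [check: 5·300 − 9·165 = 15]
  30 = 2·15 + 0   → remainder 0, stop. gcd = 15 (last nonzero row E).
So gcd(165, 300) = 15, with Bézout identity 5·300 − 9·165 = 15. Containment (⊇): the Bézout identity exhibits 15 as an element of (165, 300), giving (15) ⊆ (165, 300). Containment (⊆): since 15 | 165 and 15 | 300 (165 = 15·11, 300 = 15·20), every Z-linear combination of 165 and 300 is divisible by 15, so (165, 300) ⊆ (15). Therefore (165, 300) = (15), d = 15.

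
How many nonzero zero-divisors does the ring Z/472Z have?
Z/472Z has 239 nonzero zero-divisors

In Z/472Z each nonzero element is either a unit (gcd with 472 is 1) or a zero-divisor (gcd > 1). The number of units is φ(472): factorise 472 = 2^3 · 59, so φ(472) = (2^3 − 2^2) · (59 − 1) = 4 · 58 = 232. The nonzero elements number 472 − 1 = 471. Hence the nonzero zero-divisors number 471 − 232 = 239.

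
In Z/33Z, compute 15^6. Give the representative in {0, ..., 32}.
15

Use repeated squaring. Binary(6) = 110. Walk through the bits of the exponent 6 left-to-right: at each bit after the leading one, square the running value, then multiply by 15 if the bit is 1 (always reducing mod 33):
  bit 1 = 1 (leading): start with 15.
  bit 2 = 1: square 15^2 = 225 ≡ 27; bit is 1, so multiply 27·15 = 405 ≡ 9 (mod 33).
  bit 3 = 0: square 9^2 = 81 ≡ 15 (mod 33).
Final value: 15^6 ≡ 15 (mod 33).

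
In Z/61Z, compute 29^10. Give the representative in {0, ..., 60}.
14

Use repeated squaring. Binary(10) = 1010. Walk through the bits of the exponent 10 left-to-right: at each bit after the leading one, square the running value, then multiply by 29 if the bit is 1 (always reducing mod 61):
  bit 1 = 1 (leading): start with 29.
  bit 2 = 0: square 29^2 = 841 ≡ 48 (mod 61).
  bit 3 = 1: square 48^2 = 2304 ≡ 47; bit is 1, so multiply 47·29 = 1363 ≡ 21 (mod 61).
  bit 4 = 0: square 21^2 = 441 ≡ 14 (mod 61).
Final value: 29^10 ≡ 14 (mod 61).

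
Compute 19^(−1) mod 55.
Apply the extended Euclidean algorithm to (55, 19), tracking rows (r, s, t) with s·55 + t·19 = r. Each division r_prev = q·r_cur + r_new produces the new row as (previous row) − q·(current row):
  row A: (55, 1, 0)   [1·55 + 0·19 = 55]
  row B: (19, 0, 1)   [0·55 + 1·19 = 19]
  55 = 2·19 + 17   → row C = row A − 2·row B = (17, 1, −2)   [check: 1·55 − 2·19 = 17]
  19 = 1·17 + 2   → row D = row B − 1·row C = (2, −1, 3)   [check: −1·55 + 3·19 = 2]
  17 = 8·2 + 1   → row E = row C − 8·row D = (1, 9, −26)   [check: 9·55 − 26·19 = 1]
  2 = 2·1 + 0   → remainder 0, stop. gcd = 1 (last nonzero row E).
The gcd is 1, so 19 is invertible mod 55. The last nonzero row gives 9·55 − 26·19 = 1, so t = −26. So 19^(−1) ≡ −26 ≡ 29 (mod 55). Verify: 19 · 29 = 551 ≡ 1 (mod 55). ✓

Final answer: 19^(−1) ≡ 29 (mod 55)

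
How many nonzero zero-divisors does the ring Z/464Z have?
In Z/464Z each nonzero element is either a unit (gcd with 464 is 1) or a zero-divisor (gcd > 1). The number of units is φ(464): factorise 464 = 2^4 · 29, so φ(464) = (2^4 − 2^3) · (29 − 1) = 8 · 28 = 224. The nonzero elements number 464 − 1 = 463. Hence the nonzero zero-divisors number 463 − 224 = 239.

Final answer: Z/464Z has 239 nonzero zero-divisors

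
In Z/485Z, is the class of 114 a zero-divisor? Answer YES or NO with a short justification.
NO

gcd(114, 485) = 1, so 114 is a unit in Z/485Z (it has a multiplicative inverse). A unit cannot be a zero-divisor: if 114·b ≡ 0 then multiplying both sides by 114^(−1) gives b ≡ 0. So 114 is not a zero-divisor.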